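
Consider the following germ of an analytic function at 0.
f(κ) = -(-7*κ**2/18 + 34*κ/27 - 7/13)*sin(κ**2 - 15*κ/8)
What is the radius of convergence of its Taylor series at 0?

The radius of convergence is infinite.

The factor -sin(κ**2 - 15*κ/8) is entire and contributes no finite singular point.
The polynomial part has no poles.
No finite singular points: the Taylor series at 0 converges everywhere.


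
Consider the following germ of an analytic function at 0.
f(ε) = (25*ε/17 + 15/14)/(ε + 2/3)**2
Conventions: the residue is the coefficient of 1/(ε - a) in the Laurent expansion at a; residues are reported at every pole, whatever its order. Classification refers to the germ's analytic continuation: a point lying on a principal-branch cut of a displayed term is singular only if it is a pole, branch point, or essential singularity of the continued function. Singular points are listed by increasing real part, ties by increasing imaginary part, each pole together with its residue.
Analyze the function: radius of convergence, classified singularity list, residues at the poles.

Denominator factor (ε + 2/3)^2: pole of order 2 at -2/3, modulus 2/3.
The radius of convergence is the smallest modulus among the singular points: 2/3.
At the order-2 pole -2/3 set g(ε) = (ε - (-2/3))^2*f(ε) = 25*ε/17 + 15/14.
Order-2 pole: residue = g'(a); g'(-2/3) = 25/17, so the residue is 25/17.

Radius of convergence at 0: 2/3.
At -2/3: a pole of order 2; residue 25/17.


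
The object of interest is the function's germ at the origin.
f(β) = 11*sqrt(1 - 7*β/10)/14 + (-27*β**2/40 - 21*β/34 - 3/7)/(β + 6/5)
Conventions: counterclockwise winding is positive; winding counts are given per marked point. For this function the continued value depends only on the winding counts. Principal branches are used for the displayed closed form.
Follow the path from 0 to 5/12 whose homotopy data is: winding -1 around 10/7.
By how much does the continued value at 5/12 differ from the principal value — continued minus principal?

The rational part is single-valued and drops out of the difference; each branch term changes only by its own monodromy.
(11/14)*sqrt(1 - β/(10/7)): winding -1 is odd, the square root flips sign, contributing -2*(11/14)*sqrt(1 - (5/12)/(10/7)) = -2*(11/14)*sqrt(17/24) = -(11/84)*sqrt(102).
Summing the contributions at β = 5/12 gives -(11/84)*sqrt(102).

Continued minus principal equals -(11/84)*sqrt(102).


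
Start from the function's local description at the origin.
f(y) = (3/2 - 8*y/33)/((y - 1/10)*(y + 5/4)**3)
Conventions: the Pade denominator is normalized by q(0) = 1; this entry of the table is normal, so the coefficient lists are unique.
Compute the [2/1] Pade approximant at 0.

The Pade approximant has numerator coefficients [-192/25, 3834787072/200644125, -12253263872/334406875]; denominator coefficients [1, -482858/48641].

Taylor coefficients needed (expand at 0): a_0 = -192/25, a_1 = -235648/4125, a_2 = -12452096/20625, a_3 = -123611648/20625.
Write the denominator as Q(y) = 1 + q1*y. Requiring Q*f - P = O(y^4) with deg P <= 2 kills the coefficients of y^3..y^3 in Q*f:
  y^3: a_3 + q1*a_2 = 0, i.e. -123611648/20625 + (-12452096/20625)*q1 = 0.
Solving this linear system: q1 = -482858/48641.
The numerator is Q*f truncated at degree 2: P0 = a_0 = -192/25; P1 = a_1 + q1*a_0 = 3834787072/200644125; P2 = a_2 + q1*a_1 = -12253263872/334406875.


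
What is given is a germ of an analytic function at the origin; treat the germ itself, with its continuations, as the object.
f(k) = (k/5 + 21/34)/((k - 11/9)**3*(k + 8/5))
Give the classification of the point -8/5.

The point is a pole of order 1.

The denominator factor k + 8/5 vanishes at -8/5 and appears to the power 1; the numerator there equals 253/850, nonzero, and no other factor vanishes.
Hence a pole whose order is the multiplicity, 1.


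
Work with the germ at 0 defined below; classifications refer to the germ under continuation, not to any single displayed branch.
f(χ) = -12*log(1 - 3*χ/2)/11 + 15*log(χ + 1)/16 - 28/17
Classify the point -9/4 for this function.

There is no denominator, hence no pole anywhere.
Branch term log(1 - χ/(2/3)): argument at -9/4 is 35/8, nonzero, so -9/4 is not its branch point (a point on a principal cut is still regular for the continued germ).
Branch term log(1 - χ/(-1)): argument at -9/4 is -5/4, nonzero, so -9/4 is not its branch point (a point on a principal cut is still regular for the continued germ).
So the germ continues analytically to -9/4.

The point is a regular point.


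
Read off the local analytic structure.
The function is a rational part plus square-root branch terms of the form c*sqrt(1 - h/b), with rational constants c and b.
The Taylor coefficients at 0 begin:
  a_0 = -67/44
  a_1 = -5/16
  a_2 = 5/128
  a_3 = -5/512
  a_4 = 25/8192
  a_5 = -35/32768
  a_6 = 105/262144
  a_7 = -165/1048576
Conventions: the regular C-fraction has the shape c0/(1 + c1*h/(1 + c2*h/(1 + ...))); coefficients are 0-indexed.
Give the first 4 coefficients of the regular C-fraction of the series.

Taylor coefficients (read off): a_0 = -67/44, a_1 = -5/16, a_2 = 5/128, a_3 = -5/512.
c0 = a_0 = -67/44. Peel one level at a time: if S = 1 + c*h/S' with S'(0) = 1, then c is the h-coefficient of S and S' = c*h/(S - 1).
S_1 = c0/f = 1 + (-55/268)*h + (9735/143648)*h^2 + ...; c1 = -55/268.
S_2 = c1*h/(S_1 - 1) = 1 + (177/536)*h + (-1/64)*h^2 + ...; c2 = 177/536.
S_3 = c2*h/(S_2 - 1) = 1 + (67/1416)*h + ...; c3 = 67/1416.

The regular C-fraction coefficients are [-67/44, -55/268, 177/536, 67/1416].


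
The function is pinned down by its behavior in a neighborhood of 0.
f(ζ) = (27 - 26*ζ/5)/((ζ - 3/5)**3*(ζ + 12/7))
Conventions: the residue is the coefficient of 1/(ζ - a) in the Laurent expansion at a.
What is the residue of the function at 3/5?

At the order-3 pole 3/5 set g(ζ) = (ζ - (3/5))^3*f(ζ) = (27 - 26*ζ/5)/(ζ + 12/7).
Order-3 pole: residue = g''(a)/2; g''(3/5) = 1026550/177147, so the residue is 513275/177147.

The residue is 513275/177147.


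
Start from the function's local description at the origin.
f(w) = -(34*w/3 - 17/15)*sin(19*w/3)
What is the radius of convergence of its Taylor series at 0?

The factor -sin(19*w/3) is entire and contributes no finite singular point.
The polynomial part has no poles.
No finite singular points: the Taylor series at 0 converges everywhere.

The radius of convergence is infinite.


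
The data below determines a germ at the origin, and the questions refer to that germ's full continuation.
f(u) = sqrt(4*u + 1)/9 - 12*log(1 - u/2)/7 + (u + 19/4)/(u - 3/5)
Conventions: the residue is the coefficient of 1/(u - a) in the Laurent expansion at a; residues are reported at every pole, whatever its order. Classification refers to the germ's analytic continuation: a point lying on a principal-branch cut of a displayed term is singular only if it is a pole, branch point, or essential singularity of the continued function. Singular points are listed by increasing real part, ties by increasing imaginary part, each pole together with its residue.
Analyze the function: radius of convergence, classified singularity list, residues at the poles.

Denominator factor (u - 3/5): pole of order 1 at 3/5, modulus 3/5.
Branch term (1/9)*sqrt(1 - u/(-1/4)): its argument vanishes at u = -1/4, a square-root branch point, modulus 1/4.
Branch term (-12/7)*log(1 - u/(2)): its argument vanishes at u = 2, a logarithmic branch point, modulus 2.
The radius of convergence is the smallest modulus among the singular points: 1/4.
The branch terms are analytic at 3/5 and contribute nothing to the residue; only the rational part matters.
At the order-1 pole 3/5 set g(u) = (u - (3/5))*(rational part) = u + 19/4.
Simple pole: residue = g(a) at a = 3/5, which is 107/20.
List the singular points by increasing real part (a conjugate pair: the negative imaginary part first).

Radius of convergence at 0: 1/4.
At -1/4: an algebraic (square-root) branch point.
At 3/5: a pole of order 1; residue 107/20.
At 2: a logarithmic branch point.


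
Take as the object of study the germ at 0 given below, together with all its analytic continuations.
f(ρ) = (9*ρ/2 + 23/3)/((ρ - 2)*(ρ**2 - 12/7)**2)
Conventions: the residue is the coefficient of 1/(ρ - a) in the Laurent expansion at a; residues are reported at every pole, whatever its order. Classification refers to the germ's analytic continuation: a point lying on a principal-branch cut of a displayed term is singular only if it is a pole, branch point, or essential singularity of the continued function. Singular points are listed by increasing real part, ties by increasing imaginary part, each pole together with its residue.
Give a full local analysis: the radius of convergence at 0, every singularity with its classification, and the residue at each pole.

Denominator factor (ρ - 2): pole of order 1 at 2, modulus 2.
Denominator factor (ρ**2 - 12/7)^2: discriminant 48/7, real irrational roots (2/7)*sqrt(21) and -(2/7)*sqrt(21); poles of order 2, moduli (2/7)*sqrt(21) and (2/7)*sqrt(21).
The radius of convergence is the smallest modulus among the singular points: (2/7)*sqrt(21).
The factor ρ**2 - 12/7 splits as (ρ - a)(ρ - a') with a = -(2/7)*sqrt(21), a' = (2/7)*sqrt(21). At the order-2 pole a set g(ρ) = (ρ - a)^2*f(ρ) = [(9*ρ/2 + 23/3)/(ρ - 2)] / (ρ - a')^2.
Order-2 pole: residue = g'(a); g'(-(2/7)*sqrt(21)) = -1225/768 + (1981/6912)*sqrt(21), so the residue is -1225/768 + (1981/6912)*sqrt(21).
The factor ρ**2 - 12/7 splits as (ρ - a)(ρ - a') with a = (2/7)*sqrt(21), a' = -(2/7)*sqrt(21). At the order-2 pole a set g(ρ) = (ρ - a)^2*f(ρ) = [(9*ρ/2 + 23/3)/(ρ - 2)] / (ρ - a')^2.
Order-2 pole: residue = g'(a); g'((2/7)*sqrt(21)) = -1225/768 - (1981/6912)*sqrt(21), so the residue is -1225/768 - (1981/6912)*sqrt(21).
At the order-1 pole 2 set g(ρ) = (ρ - (2))*f(ρ) = (9*ρ/2 + 23/3)/(ρ**2 - 12/7)**2.
Simple pole: residue = g(a) at a = 2, which is 1225/384.
List the singular points by increasing real part (a conjugate pair: the negative imaginary part first).

Radius of convergence at 0: (2/7)*sqrt(21).
At -(2/7)*sqrt(21): a pole of order 2; residue -1225/768 + (1981/6912)*sqrt(21).
At (2/7)*sqrt(21): a pole of order 2; residue -1225/768 - (1981/6912)*sqrt(21).
At 2: a pole of order 1; residue 1225/384.


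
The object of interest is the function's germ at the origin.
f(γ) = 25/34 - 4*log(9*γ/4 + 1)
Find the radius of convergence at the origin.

The radius of convergence is 4/9.

Branch term (-4)*log(1 - γ/(-4/9)): its argument vanishes at γ = -4/9, a logarithmic branch point, modulus 4/9.
The radius of convergence is the smallest modulus among the singular points: 4/9.


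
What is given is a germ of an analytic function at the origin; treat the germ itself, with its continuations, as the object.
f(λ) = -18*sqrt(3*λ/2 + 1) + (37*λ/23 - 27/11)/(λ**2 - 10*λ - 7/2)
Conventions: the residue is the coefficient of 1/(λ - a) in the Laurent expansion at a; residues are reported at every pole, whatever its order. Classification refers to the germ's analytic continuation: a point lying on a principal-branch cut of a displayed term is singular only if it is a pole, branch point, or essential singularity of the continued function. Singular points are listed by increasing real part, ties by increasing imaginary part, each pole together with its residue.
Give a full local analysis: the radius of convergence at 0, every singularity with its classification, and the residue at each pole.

Denominator factor (λ**2 - 10*λ - 7/2): discriminant 114, real irrational roots 5 + (1/2)*sqrt(114) and 5 - (1/2)*sqrt(114); poles of order 1, moduli 5 + (1/2)*sqrt(114) and -5 + (1/2)*sqrt(114).
Branch term (-18)*sqrt(1 - λ/(-2/3)): its argument vanishes at λ = -2/3, a square-root branch point, modulus 2/3.
The radius of convergence is the smallest modulus among the singular points: -5 + (1/2)*sqrt(114).
The branch term is analytic at 5 - (1/2)*sqrt(114) and contributes nothing to the residue; only the rational part matters.
The factor λ**2 - 10*λ - 7/2 splits as (λ - a)(λ - a') with a = 5 - (1/2)*sqrt(114), a' = 5 + (1/2)*sqrt(114). At the order-1 pole a set g(λ) = (λ - a)*(rational part) = [37*λ/23 - 27/11] / (λ - a').
Simple pole: residue = g(a) at a = 5 - (1/2)*sqrt(114), which is 37/46 - (707/14421)*sqrt(114).
The branch term is analytic at 5 + (1/2)*sqrt(114) and contributes nothing to the residue; only the rational part matters.
The factor λ**2 - 10*λ - 7/2 splits as (λ - a)(λ - a') with a = 5 + (1/2)*sqrt(114), a' = 5 - (1/2)*sqrt(114). At the order-1 pole a set g(λ) = (λ - a)*(rational part) = [37*λ/23 - 27/11] / (λ - a').
Simple pole: residue = g(a) at a = 5 + (1/2)*sqrt(114), which is 37/46 + (707/14421)*sqrt(114).
List the singular points by increasing real part (a conjugate pair: the negative imaginary part first).

Radius of convergence at 0: -5 + (1/2)*sqrt(114).
At -2/3: an algebraic (square-root) branch point.
At 5 - (1/2)*sqrt(114): a pole of order 1; residue 37/46 - (707/14421)*sqrt(114).
At 5 + (1/2)*sqrt(114): a pole of order 1; residue 37/46 + (707/14421)*sqrt(114).


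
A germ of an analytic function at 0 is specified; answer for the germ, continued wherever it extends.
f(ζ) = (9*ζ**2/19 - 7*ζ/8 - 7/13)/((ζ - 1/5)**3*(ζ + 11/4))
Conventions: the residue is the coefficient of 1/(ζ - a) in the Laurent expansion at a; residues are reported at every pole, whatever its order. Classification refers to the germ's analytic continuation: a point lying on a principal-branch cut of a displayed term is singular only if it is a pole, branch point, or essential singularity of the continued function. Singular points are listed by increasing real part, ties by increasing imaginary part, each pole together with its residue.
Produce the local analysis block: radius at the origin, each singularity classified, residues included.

Radius of convergence at 0: 1/5.
At -11/4: a pole of order 1; residue -10769250/50728613.
At 1/5: a pole of order 3; residue 10769250/50728613.

Denominator factor (ζ + 11/4): pole of order 1 at -11/4, modulus 11/4.
Denominator factor (ζ - 1/5)^3: pole of order 3 at 1/5, modulus 1/5.
The radius of convergence is the smallest modulus among the singular points: 1/5.
At the order-1 pole -11/4 set g(ζ) = (ζ - (-11/4))*f(ζ) = (9*ζ**2/19 - 7*ζ/8 - 7/13)/(ζ - 1/5)**3.
Simple pole: residue = g(a) at a = -11/4, which is -10769250/50728613.
At the order-3 pole 1/5 set g(ζ) = (ζ - (1/5))^3*f(ζ) = (9*ζ**2/19 - 7*ζ/8 - 7/13)/(ζ + 11/4).
Order-3 pole: residue = g''(a)/2; g''(1/5) = 21538500/50728613, so the residue is 10769250/50728613.
List the singular points by increasing real part (a conjugate pair: the negative imaginary part first).


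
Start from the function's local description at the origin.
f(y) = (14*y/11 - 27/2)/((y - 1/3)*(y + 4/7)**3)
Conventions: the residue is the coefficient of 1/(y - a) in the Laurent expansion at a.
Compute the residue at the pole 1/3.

At the order-1 pole 1/3 set g(y) = (y - (1/3))*f(y) = (14*y/11 - 27/2)/(y + 4/7)**3.
Simple pole: residue = g(a) at a = 1/3, which is -2664081/150898.

The residue is -2664081/150898.


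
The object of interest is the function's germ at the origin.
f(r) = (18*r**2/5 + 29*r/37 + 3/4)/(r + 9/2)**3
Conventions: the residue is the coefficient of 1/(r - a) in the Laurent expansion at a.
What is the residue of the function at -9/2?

At the order-3 pole -9/2 set g(r) = (r - (-9/2))^3*f(r) = 18*r**2/5 + 29*r/37 + 3/4.
Order-3 pole: residue = g''(a)/2; g''(-9/2) = 36/5, so the residue is 18/5.

The residue is 18/5.


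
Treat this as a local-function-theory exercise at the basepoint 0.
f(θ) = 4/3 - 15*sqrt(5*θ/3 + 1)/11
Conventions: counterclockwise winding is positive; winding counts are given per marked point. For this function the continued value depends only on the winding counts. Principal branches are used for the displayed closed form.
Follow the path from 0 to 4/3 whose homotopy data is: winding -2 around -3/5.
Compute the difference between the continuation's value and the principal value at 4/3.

The rational part is single-valued and drops out of the difference; each branch term changes only by its own monodromy.
(-15/11)*sqrt(1 - θ/(-3/5)): winding -2 is even, the square root returns to the same sheet, contribution 0.
Summing the contributions at θ = 4/3 gives 0.

Continued minus principal equals 0.


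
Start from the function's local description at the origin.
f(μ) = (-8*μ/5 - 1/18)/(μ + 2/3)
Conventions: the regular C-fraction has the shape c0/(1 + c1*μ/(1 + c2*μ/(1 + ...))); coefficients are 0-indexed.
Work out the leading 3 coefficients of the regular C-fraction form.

The regular C-fraction coefficients are [-1/12, -273/10, 144/5].

Taylor coefficients (expand at 0): a_0 = -1/12, a_1 = -91/40, a_2 = 273/80.
c0 = a_0 = -1/12. Peel one level at a time: if S = 1 + c*μ/S' with S'(0) = 1, then c is the μ-coefficient of S and S' = c*μ/(S - 1).
S_1 = c0/f = 1 + (-273/10)*μ + (19656/25)*μ^2 + ...; c1 = -273/10.
S_2 = c1*μ/(S_1 - 1) = 1 + (144/5)*μ + ...; c2 = 144/5.


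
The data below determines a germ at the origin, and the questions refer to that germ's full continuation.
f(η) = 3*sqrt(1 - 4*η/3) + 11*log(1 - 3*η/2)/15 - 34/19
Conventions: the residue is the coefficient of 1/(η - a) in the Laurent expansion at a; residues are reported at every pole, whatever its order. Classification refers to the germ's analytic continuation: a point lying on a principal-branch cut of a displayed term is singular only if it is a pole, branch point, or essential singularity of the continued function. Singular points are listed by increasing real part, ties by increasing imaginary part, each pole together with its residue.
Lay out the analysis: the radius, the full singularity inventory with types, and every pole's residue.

Branch term (11/15)*log(1 - η/(2/3)): its argument vanishes at η = 2/3, a logarithmic branch point, modulus 2/3.
Branch term (3)*sqrt(1 - η/(3/4)): its argument vanishes at η = 3/4, a square-root branch point, modulus 3/4.
The radius of convergence is the smallest modulus among the singular points: 2/3.
List the singular points by increasing real part (a conjugate pair: the negative imaginary part first).

Radius of convergence at 0: 2/3.
At 2/3: a logarithmic branch point.
At 3/4: an algebraic (square-root) branch point.


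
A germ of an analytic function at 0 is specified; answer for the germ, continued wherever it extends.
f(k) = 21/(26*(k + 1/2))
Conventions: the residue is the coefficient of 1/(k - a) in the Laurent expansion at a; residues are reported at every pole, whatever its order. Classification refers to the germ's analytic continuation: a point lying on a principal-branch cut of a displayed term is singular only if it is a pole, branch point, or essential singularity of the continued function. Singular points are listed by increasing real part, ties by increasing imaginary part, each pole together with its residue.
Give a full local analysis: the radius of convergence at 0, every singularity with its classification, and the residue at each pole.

Radius of convergence at 0: 1/2.
At -1/2: a pole of order 1; residue 21/26.

Denominator factor (k + 1/2): pole of order 1 at -1/2, modulus 1/2.
The radius of convergence is the smallest modulus among the singular points: 1/2.
At the order-1 pole -1/2 set g(k) = (k - (-1/2))*f(k) = 21/26.
Simple pole: residue = g(a) at a = -1/2, which is 21/26.


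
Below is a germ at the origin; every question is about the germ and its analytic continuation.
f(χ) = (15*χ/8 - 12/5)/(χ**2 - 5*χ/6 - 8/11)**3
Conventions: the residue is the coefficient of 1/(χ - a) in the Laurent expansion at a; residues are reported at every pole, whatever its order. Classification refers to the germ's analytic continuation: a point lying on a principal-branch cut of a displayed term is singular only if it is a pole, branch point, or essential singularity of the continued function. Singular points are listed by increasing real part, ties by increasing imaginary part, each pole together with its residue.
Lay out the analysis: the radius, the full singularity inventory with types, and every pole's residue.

Radius of convergence at 0: -5/12 + (1/132)*sqrt(15697).
At 5/12 - (1/132)*sqrt(15697): a pole of order 3; residue (45692262/14529207415)*sqrt(15697).
At 5/12 + (1/132)*sqrt(15697): a pole of order 3; residue -(45692262/14529207415)*sqrt(15697).

Denominator factor (χ**2 - 5*χ/6 - 8/11)^3: discriminant 1427/396, real irrational roots 5/12 + (1/132)*sqrt(15697) and 5/12 - (1/132)*sqrt(15697); poles of order 3, moduli 5/12 + (1/132)*sqrt(15697) and -5/12 + (1/132)*sqrt(15697).
The radius of convergence is the smallest modulus among the singular points: -5/12 + (1/132)*sqrt(15697).
The factor χ**2 - 5*χ/6 - 8/11 splits as (χ - a)(χ - a') with a = 5/12 - (1/132)*sqrt(15697), a' = 5/12 + (1/132)*sqrt(15697). At the order-3 pole a set g(χ) = (χ - a)^3*f(χ) = [15*χ/8 - 12/5] / (χ - a')^3.
Order-3 pole: residue = g''(a)/2; g''(5/12 - (1/132)*sqrt(15697)) = (91384524/14529207415)*sqrt(15697), so the residue is (45692262/14529207415)*sqrt(15697).
The factor χ**2 - 5*χ/6 - 8/11 splits as (χ - a)(χ - a') with a = 5/12 + (1/132)*sqrt(15697), a' = 5/12 - (1/132)*sqrt(15697). At the order-3 pole a set g(χ) = (χ - a)^3*f(χ) = [15*χ/8 - 12/5] / (χ - a')^3.
Order-3 pole: residue = g''(a)/2; g''(5/12 + (1/132)*sqrt(15697)) = -(91384524/14529207415)*sqrt(15697), so the residue is -(45692262/14529207415)*sqrt(15697).
List the singular points by increasing real part (a conjugate pair: the negative imaginary part first).


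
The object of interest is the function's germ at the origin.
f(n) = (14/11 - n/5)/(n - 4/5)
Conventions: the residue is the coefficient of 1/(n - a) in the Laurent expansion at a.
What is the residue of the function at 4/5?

At the order-1 pole 4/5 set g(n) = (n - (4/5))*f(n) = 14/11 - n/5.
Simple pole: residue = g(a) at a = 4/5, which is 306/275.

The residue is 306/275.


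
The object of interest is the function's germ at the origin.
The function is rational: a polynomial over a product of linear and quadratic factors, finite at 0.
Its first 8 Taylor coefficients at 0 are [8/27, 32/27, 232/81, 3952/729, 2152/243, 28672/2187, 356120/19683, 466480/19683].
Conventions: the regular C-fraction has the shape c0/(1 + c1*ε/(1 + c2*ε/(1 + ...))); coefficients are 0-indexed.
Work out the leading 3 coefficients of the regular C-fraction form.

Taylor coefficients (read off): a_0 = 8/27, a_1 = 32/27, a_2 = 232/81.
c0 = a_0 = 8/27. Peel one level at a time: if S = 1 + c*ε/S' with S'(0) = 1, then c is the ε-coefficient of S and S' = c*ε/(S - 1).
S_1 = c0/f = 1 + (-4)*ε + (19/3)*ε^2 + ...; c1 = -4.
S_2 = c1*ε/(S_1 - 1) = 1 + (19/12)*ε + ...; c2 = 19/12.

The regular C-fraction coefficients are [8/27, -4, 19/12].


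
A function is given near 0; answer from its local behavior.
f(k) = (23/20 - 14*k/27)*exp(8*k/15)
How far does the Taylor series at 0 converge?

The radius of convergence is infinite.

The factor exp(8*k/15) is entire and contributes no finite singular point.
The polynomial part has no poles.
No finite singular points: the Taylor series at 0 converges everywhere.


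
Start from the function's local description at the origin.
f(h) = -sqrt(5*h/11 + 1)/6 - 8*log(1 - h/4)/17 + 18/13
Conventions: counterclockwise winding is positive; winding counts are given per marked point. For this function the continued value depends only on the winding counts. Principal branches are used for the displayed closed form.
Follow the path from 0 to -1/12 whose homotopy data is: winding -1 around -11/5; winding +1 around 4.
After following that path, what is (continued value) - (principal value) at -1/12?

Continued minus principal equals ((1/198)*sqrt(4191)) - ((16/17)*pi)*i.

The rational part is single-valued and drops out of the difference; each branch term changes only by its own monodromy.
(-8/17)*log(1 - h/(4)): each positive loop around 4 adds 2*pi*i to the log, so winding +1 contributes (-8/17)*(1)*2*pi*i = -(16/17)*pi*i.
(-1/6)*sqrt(1 - h/(-11/5)): winding -1 is odd, the square root flips sign, contributing -2*(-1/6)*sqrt(1 - (-1/12)/(-11/5)) = -2*(-1/6)*sqrt(127/132) = (1/198)*sqrt(4191).
Summing the contributions at h = -1/12 gives ((1/198)*sqrt(4191)) - ((16/17)*pi)*i.


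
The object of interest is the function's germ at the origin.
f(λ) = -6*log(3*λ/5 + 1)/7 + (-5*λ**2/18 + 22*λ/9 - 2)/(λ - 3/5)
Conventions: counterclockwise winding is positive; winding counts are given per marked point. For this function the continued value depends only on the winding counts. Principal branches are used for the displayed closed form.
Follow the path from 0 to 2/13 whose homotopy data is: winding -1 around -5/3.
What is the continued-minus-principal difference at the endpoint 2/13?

The rational part is single-valued and drops out of the difference; each branch term changes only by its own monodromy.
(-6/7)*log(1 - λ/(-5/3)): each positive loop around -5/3 adds 2*pi*i to the log, so winding -1 contributes (-6/7)*(-1)*2*pi*i = (12/7)*pi*i.
Summing the contributions at λ = 2/13 gives (12/7)*pi*i.

Continued minus principal equals (12/7)*pi*i.


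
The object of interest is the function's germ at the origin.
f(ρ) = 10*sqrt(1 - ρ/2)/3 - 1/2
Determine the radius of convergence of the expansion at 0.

Branch term (10/3)*sqrt(1 - ρ/(2)): its argument vanishes at ρ = 2, a square-root branch point, modulus 2.
The radius of convergence is the smallest modulus among the singular points: 2.

The radius of convergence is 2.


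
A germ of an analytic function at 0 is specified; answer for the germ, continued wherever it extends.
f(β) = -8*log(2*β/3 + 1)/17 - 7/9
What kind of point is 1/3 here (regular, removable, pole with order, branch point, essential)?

The point is a regular point.

There is no denominator, hence no pole anywhere.
Branch term log(1 - β/(-3/2)): argument at 1/3 is 11/9, nonzero, so 1/3 is not its branch point (a point on a principal cut is still regular for the continued germ).
So the germ continues analytically to 1/3.


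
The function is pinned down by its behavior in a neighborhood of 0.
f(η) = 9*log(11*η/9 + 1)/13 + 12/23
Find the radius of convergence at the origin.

Branch term (9/13)*log(1 - η/(-9/11)): its argument vanishes at η = -9/11, a logarithmic branch point, modulus 9/11.
The radius of convergence is the smallest modulus among the singular points: 9/11.

The radius of convergence is 9/11.


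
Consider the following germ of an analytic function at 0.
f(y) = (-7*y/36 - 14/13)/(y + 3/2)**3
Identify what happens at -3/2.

The point is a pole of order 3.

The denominator factor y + 3/2 vanishes at -3/2 and appears to the power 3; the numerator there equals -245/312, nonzero, and no other factor vanishes.
Hence a pole whose order is the multiplicity, 3.


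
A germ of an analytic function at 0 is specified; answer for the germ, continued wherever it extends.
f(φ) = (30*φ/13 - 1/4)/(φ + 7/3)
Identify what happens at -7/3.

The denominator factor φ + 7/3 vanishes at -7/3 and appears to the power 1; the numerator there equals -293/52, nonzero, and no other factor vanishes.
Hence a pole whose order is the multiplicity, 1.

The point is a pole of order 1.


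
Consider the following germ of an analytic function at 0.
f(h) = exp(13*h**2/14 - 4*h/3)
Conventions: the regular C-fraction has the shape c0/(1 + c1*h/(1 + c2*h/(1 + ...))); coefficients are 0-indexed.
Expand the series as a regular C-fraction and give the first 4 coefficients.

The regular C-fraction coefficients are [1, 4/3, 5/168, -53611/2520].

Taylor coefficients (expand at 0): a_0 = 1, a_1 = -4/3, a_2 = 229/126, a_3 = -926/567.
c0 = a_0 = 1. Peel one level at a time: if S = 1 + c*h/S' with S'(0) = 1, then c is the h-coefficient of S and S' = c*h/(S - 1).
S_1 = c0/f = 1 + (4/3)*h + (-5/126)*h^2 + ...; c1 = 4/3.
S_2 = c1*h/(S_1 - 1) = 1 + (5/168)*h + (53611/84672)*h^2 + ...; c2 = 5/168.
S_3 = c2*h/(S_2 - 1) = 1 + (-53611/2520)*h + ...; c3 = -53611/2520.


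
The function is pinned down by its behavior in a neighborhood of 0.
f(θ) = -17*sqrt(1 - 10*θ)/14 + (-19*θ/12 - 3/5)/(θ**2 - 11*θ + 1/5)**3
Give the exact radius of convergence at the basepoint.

Denominator factor (θ**2 - 11*θ + 1/5)^3: discriminant 601/5, real irrational roots 11/2 + (1/10)*sqrt(3005) and 11/2 - (1/10)*sqrt(3005); poles of order 3, moduli 11/2 + (1/10)*sqrt(3005) and 11/2 - (1/10)*sqrt(3005).
Branch term (-17/14)*sqrt(1 - θ/(1/10)): its argument vanishes at θ = 1/10, a square-root branch point, modulus 1/10.
The radius of convergence is the smallest modulus among the singular points: 11/2 - (1/10)*sqrt(3005).

The radius of convergence is 11/2 - (1/10)*sqrt(3005).


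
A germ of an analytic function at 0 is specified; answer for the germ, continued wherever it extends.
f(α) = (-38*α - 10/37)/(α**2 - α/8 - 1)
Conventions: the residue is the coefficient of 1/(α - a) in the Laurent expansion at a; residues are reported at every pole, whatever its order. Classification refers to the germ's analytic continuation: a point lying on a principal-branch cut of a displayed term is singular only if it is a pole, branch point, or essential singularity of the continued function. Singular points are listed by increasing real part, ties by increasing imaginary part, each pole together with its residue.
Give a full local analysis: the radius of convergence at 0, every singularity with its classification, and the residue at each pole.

Radius of convergence at 0: -1/16 + (1/16)*sqrt(257).
At 1/16 - (1/16)*sqrt(257): a pole of order 1; residue -19 + (783/9509)*sqrt(257).
At 1/16 + (1/16)*sqrt(257): a pole of order 1; residue -19 - (783/9509)*sqrt(257).

Denominator factor (α**2 - α/8 - 1): discriminant 257/64, real irrational roots 1/16 + (1/16)*sqrt(257) and 1/16 - (1/16)*sqrt(257); poles of order 1, moduli 1/16 + (1/16)*sqrt(257) and -1/16 + (1/16)*sqrt(257).
The radius of convergence is the smallest modulus among the singular points: -1/16 + (1/16)*sqrt(257).
The factor α**2 - α/8 - 1 splits as (α - a)(α - a') with a = 1/16 - (1/16)*sqrt(257), a' = 1/16 + (1/16)*sqrt(257). At the order-1 pole a set g(α) = (α - a)*f(α) = [-38*α - 10/37] / (α - a').
Simple pole: residue = g(a) at a = 1/16 - (1/16)*sqrt(257), which is -19 + (783/9509)*sqrt(257).
The factor α**2 - α/8 - 1 splits as (α - a)(α - a') with a = 1/16 + (1/16)*sqrt(257), a' = 1/16 - (1/16)*sqrt(257). At the order-1 pole a set g(α) = (α - a)*f(α) = [-38*α - 10/37] / (α - a').
Simple pole: residue = g(a) at a = 1/16 + (1/16)*sqrt(257), which is -19 - (783/9509)*sqrt(257).
List the singular points by increasing real part (a conjugate pair: the negative imaginary part first).


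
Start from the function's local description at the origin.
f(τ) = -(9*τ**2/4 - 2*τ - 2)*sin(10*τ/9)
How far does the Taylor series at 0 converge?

The factor -sin(10*τ/9) is entire and contributes no finite singular point.
The polynomial part has no poles.
No finite singular points: the Taylor series at 0 converges everywhere.

The radius of convergence is infinite.


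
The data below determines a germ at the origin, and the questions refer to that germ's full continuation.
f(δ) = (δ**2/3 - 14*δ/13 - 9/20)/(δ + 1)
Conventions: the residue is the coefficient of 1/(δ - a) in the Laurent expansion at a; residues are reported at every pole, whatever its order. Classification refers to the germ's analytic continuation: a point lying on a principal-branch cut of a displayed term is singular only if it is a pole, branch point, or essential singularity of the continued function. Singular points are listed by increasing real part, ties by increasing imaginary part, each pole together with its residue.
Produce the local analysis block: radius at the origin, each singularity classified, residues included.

Radius of convergence at 0: 1.
At -1: a pole of order 1; residue 749/780.

Denominator factor (δ + 1): pole of order 1 at -1, modulus 1.
The radius of convergence is the smallest modulus among the singular points: 1.
At the order-1 pole -1 set g(δ) = (δ - (-1))*f(δ) = δ**2/3 - 14*δ/13 - 9/20.
Simple pole: residue = g(a) at a = -1, which is 749/780.


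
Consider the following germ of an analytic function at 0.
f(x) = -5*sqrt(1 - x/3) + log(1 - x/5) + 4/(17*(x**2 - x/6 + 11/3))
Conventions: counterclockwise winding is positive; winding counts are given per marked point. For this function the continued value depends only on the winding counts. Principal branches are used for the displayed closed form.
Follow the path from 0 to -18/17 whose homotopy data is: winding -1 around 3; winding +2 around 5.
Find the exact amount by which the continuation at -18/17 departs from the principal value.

Continued minus principal equals ((10/17)*sqrt(391)) + ((4)*pi)*i.

The rational part is single-valued and drops out of the difference; each branch term changes only by its own monodromy.
(-5)*sqrt(1 - x/(3)): winding -1 is odd, the square root flips sign, contributing -2*(-5)*sqrt(1 - (-18/17)/(3)) = -2*(-5)*sqrt(23/17) = (10/17)*sqrt(391).
(1)*log(1 - x/(5)): each positive loop around 5 adds 2*pi*i to the log, so winding +2 contributes (1)*(2)*2*pi*i = (4)*pi*i.
Summing the contributions at x = -18/17 gives ((10/17)*sqrt(391)) + ((4)*pi)*i.


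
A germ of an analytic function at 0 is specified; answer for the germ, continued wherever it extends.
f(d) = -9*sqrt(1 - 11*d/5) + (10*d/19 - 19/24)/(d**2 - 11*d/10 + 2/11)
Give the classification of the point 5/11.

The point is an algebraic (square-root) branch point.

The term (-9)*sqrt(1 - d/(5/11)) has argument 1 - 5/11/(5/11) = 0 at 5/11: a square-root (algebraic, two-sheeted) branch point; the remaining terms are analytic or single-valued there.


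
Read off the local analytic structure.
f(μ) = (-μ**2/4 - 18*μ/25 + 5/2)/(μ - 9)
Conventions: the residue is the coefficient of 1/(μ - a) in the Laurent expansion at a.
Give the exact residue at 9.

At the order-1 pole 9 set g(μ) = (μ - (9))*f(μ) = -μ**2/4 - 18*μ/25 + 5/2.
Simple pole: residue = g(a) at a = 9, which is -2423/100.

The residue is -2423/100.


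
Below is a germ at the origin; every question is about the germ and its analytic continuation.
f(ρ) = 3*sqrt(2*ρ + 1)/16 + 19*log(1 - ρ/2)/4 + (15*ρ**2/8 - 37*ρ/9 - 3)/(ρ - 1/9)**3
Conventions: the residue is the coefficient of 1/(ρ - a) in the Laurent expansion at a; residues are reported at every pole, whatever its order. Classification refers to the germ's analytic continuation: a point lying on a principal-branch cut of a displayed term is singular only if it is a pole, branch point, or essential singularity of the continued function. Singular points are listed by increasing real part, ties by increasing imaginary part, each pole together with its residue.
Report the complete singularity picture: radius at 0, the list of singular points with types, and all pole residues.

Denominator factor (ρ - 1/9)^3: pole of order 3 at 1/9, modulus 1/9.
Branch term (3/16)*sqrt(1 - ρ/(-1/2)): its argument vanishes at ρ = -1/2, a square-root branch point, modulus 1/2.
Branch term (19/4)*log(1 - ρ/(2)): its argument vanishes at ρ = 2, a logarithmic branch point, modulus 2.
The radius of convergence is the smallest modulus among the singular points: 1/9.
The branch terms are analytic at 1/9 and contribute nothing to the residue; only the rational part matters.
At the order-3 pole 1/9 set g(ρ) = (ρ - (1/9))^3*(rational part) = 15*ρ**2/8 - 37*ρ/9 - 3.
Order-3 pole: residue = g''(a)/2; g''(1/9) = 15/4, so the residue is 15/8.
List the singular points by increasing real part (a conjugate pair: the negative imaginary part first).

Radius of convergence at 0: 1/9.
At -1/2: an algebraic (square-root) branch point.
At 1/9: a pole of order 3; residue 15/8.
At 2: a logarithmic branch point.


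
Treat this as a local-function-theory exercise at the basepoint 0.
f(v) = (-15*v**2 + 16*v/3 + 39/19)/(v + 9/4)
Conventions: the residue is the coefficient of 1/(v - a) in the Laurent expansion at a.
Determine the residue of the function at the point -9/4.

At the order-1 pole -9/4 set g(v) = (v - (-9/4))*f(v) = -15*v**2 + 16*v/3 + 39/19.
Simple pole: residue = g(a) at a = -9/4, which is -26109/304.

The residue is -26109/304.


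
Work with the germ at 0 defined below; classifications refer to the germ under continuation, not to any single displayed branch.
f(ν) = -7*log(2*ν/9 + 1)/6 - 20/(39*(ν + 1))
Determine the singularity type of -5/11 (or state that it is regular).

The point is a regular point.

Denominator factors: ν + 1 = 6/11 at ν = -5/11 — none vanishes.
Branch term log(1 - ν/(-9/2)): argument at -5/11 is 89/99, nonzero, so -5/11 is not its branch point (a point on a principal cut is still regular for the continued germ).
So the germ continues analytically to -5/11.


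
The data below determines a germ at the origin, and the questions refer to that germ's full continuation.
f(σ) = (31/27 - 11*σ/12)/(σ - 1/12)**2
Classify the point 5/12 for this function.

The point is a regular point.

Denominator factors: σ - 1/12 = 1/3 at σ = 5/12 — none vanishes.
So the germ continues analytically to 5/12.


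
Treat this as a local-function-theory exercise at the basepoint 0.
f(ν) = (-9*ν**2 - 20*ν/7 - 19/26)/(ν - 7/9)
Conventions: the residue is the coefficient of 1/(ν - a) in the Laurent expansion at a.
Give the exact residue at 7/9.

The residue is -655/78.

At the order-1 pole 7/9 set g(ν) = (ν - (7/9))*f(ν) = -9*ν**2 - 20*ν/7 - 19/26.
Simple pole: residue = g(a) at a = 7/9, which is -655/78.


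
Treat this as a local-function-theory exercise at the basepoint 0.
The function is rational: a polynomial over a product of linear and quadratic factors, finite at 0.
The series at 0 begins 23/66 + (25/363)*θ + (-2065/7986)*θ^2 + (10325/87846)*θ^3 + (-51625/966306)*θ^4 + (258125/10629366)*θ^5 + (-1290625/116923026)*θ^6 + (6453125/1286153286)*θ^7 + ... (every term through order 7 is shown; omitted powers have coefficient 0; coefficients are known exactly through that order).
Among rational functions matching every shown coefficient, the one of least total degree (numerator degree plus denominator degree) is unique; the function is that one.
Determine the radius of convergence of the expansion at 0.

No rational of total degree below 3 reproduces all 8 coefficients; solving the [2/1] Pade equations on them gives f(θ) = (-θ**2/2 + θ/2 + 23/30)/(θ + 11/5), whose expansion matches every shown term.
Denominator factor (θ + 11/5): pole of order 1 at -11/5, modulus 11/5.
The radius of convergence is the smallest modulus among the singular points: 11/5.

The radius of convergence is 11/5.


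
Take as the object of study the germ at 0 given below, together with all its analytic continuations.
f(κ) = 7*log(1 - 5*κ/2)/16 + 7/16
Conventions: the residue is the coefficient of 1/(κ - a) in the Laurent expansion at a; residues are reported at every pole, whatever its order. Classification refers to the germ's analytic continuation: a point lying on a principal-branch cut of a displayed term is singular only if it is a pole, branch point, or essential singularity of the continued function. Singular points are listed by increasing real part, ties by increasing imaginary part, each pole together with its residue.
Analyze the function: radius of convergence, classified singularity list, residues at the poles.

Branch term (7/16)*log(1 - κ/(2/5)): its argument vanishes at κ = 2/5, a logarithmic branch point, modulus 2/5.
The radius of convergence is the smallest modulus among the singular points: 2/5.

Radius of convergence at 0: 2/5.
At 2/5: a logarithmic branch point.


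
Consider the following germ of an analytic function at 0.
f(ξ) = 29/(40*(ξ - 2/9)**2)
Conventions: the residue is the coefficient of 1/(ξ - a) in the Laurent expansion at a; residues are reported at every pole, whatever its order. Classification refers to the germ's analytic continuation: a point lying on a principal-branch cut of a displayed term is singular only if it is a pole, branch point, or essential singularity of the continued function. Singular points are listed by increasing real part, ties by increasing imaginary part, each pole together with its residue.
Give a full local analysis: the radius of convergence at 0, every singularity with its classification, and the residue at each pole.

Denominator factor (ξ - 2/9)^2: pole of order 2 at 2/9, modulus 2/9.
The radius of convergence is the smallest modulus among the singular points: 2/9.
At the order-2 pole 2/9 set g(ξ) = (ξ - (2/9))^2*f(ξ) = 29/40.
Order-2 pole: residue = g'(a); g'(2/9) = 0, so the residue is 0.

Radius of convergence at 0: 2/9.
At 2/9: a pole of order 2; residue 0.
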